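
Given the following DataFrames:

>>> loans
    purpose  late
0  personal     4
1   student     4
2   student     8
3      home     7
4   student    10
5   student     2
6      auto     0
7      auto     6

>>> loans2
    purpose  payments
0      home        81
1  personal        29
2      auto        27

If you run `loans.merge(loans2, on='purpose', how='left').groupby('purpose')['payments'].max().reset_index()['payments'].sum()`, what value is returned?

137.0

merge on 'purpose' (how='left') → 8 rows:
    purpose  late  payments
0  personal     4      29.0
1   student     4       NaN
2   student     8       NaN
3      home     7      81.0
4   student    10       NaN
5   student     2       NaN
6      auto     0      27.0
7      auto     6      27.0
group by purpose, max of payments:
purpose
auto        27.0
home        81.0
personal    29.0
student      NaN
Name: payments, dtype: float64
reset_index():
    purpose  payments
0      auto      27.0
1      home      81.0
2  personal      29.0
3   student       NaN
So sum() = 137.0.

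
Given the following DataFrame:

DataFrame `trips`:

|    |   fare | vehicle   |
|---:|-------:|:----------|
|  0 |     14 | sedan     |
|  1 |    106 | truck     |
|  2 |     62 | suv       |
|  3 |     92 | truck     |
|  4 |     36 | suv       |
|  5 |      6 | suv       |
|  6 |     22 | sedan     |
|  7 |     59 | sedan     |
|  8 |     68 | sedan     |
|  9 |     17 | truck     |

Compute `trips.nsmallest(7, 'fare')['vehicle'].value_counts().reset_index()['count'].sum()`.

take 7 rows with smallest fare:
   fare vehicle
5     6     suv
0    14   sedan
9    17   truck
6    22   sedan
4    36     suv
7    59   sedan
2    62     suv
value_counts of vehicle:
vehicle
suv      3
sedan    3
truck    1
Name: count, dtype: int64
reset_index():
  vehicle  count
0     suv      3
1   sedan      3
2   truck      1
The sum of column 'count' is 7.

7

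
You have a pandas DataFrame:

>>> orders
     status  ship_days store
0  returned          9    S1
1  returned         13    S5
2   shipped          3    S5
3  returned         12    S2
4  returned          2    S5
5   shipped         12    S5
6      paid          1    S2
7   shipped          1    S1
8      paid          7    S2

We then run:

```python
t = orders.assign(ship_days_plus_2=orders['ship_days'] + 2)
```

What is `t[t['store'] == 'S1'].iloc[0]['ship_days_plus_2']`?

11

add column ship_days_plus_2 = orders['ship_days'] + 2:
     status  ship_days store  ship_days_plus_2
0  returned          9    S1                11
1  returned         13    S5                15
2   shipped          3    S5                 5
3  returned         12    S2                14
4  returned          2    S5                 4
5   shipped         12    S5                14
6      paid          1    S2                 3
7   shipped          1    S1                 3
8      paid          7    S2                 9
filter rows where store == 'S1':
     status  ship_days store  ship_days_plus_2
0  returned          9    S1                11
7   shipped          1    S1                 3
Reading off the value at position 0, column 'ship_days_plus_2', we get 11.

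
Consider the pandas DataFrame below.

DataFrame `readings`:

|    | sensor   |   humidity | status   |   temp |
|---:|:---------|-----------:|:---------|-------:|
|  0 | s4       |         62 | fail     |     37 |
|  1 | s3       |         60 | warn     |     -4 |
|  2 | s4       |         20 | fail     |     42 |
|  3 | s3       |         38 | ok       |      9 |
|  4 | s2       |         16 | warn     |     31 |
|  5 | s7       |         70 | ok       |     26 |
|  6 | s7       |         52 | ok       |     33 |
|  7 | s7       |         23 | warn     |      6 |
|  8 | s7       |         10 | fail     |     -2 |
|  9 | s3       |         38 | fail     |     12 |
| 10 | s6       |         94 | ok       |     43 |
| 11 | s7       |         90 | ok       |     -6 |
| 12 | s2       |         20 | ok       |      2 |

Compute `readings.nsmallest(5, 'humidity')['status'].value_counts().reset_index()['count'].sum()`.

take 5 rows with smallest humidity:
   sensor  humidity status  temp
8      s7        10   fail    -2
4      s2        16   warn    31
2      s4        20   fail    42
12     s2        20     ok     2
7      s7        23   warn     6
value_counts of status:
status
fail    2
warn    2
ok      1
Name: count, dtype: int64
reset_index():
  status  count
0   fail      2
1   warn      2
2     ok      1
Then the sum of column 'count': 5

5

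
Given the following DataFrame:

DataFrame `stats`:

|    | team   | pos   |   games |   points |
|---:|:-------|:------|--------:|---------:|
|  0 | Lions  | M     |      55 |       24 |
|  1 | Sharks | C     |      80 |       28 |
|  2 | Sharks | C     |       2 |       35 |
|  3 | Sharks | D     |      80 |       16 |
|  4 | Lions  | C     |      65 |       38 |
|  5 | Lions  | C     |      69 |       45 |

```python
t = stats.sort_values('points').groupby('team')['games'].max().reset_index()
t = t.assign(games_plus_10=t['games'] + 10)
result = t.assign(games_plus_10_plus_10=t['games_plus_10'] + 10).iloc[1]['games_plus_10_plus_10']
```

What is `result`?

100

sort by points:
     team pos  games  points
3  Sharks   D     80      16
0   Lions   M     55      24
1  Sharks   C     80      28
2  Sharks   C      2      35
4   Lions   C     65      38
5   Lions   C     69      45
group by team, max of games:
team
Lions     69
Sharks    80
Name: games, dtype: int64
reset_index():
     team  games
0   Lions     69
1  Sharks     80
add column games_plus_10 = t['games'] + 10:
     team  games  games_plus_10
0   Lions     69             79
1  Sharks     80             90
add column games_plus_10_plus_10 = t['games_plus_10'] + 10:
     team  games  games_plus_10  games_plus_10_plus_10
0   Lions     69             79                     89
1  Sharks     80             90                    100
Taking the value at position 1, column 'games_plus_10_plus_10' gives 100.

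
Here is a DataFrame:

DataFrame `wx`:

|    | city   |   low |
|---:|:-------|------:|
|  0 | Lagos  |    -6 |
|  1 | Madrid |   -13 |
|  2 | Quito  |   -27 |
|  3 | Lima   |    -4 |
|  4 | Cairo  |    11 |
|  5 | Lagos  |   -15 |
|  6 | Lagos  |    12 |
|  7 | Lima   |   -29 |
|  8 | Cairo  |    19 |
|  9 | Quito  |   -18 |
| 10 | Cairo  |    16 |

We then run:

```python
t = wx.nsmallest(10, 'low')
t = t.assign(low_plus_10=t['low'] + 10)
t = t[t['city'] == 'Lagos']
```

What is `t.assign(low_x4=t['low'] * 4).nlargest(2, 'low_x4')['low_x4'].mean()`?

12.0

take 10 rows with smallest low:
      city  low
7     Lima  -29
2    Quito  -27
9    Quito  -18
5    Lagos  -15
1   Madrid  -13
0    Lagos   -6
3     Lima   -4
4    Cairo   11
6    Lagos   12
10   Cairo   16
add column low_plus_10 = t['low'] + 10:
      city  low  low_plus_10
7     Lima  -29          -19
2    Quito  -27          -17
9    Quito  -18           -8
5    Lagos  -15           -5
1   Madrid  -13           -3
0    Lagos   -6            4
3     Lima   -4            6
4    Cairo   11           21
6    Lagos   12           22
10   Cairo   16           26
filter rows where city == 'Lagos':
    city  low  low_plus_10
5  Lagos  -15           -5
0  Lagos   -6            4
6  Lagos   12           22
add column low_x4 = t['low'] * 4:
    city  low  low_plus_10  low_x4
5  Lagos  -15           -5     -60
0  Lagos   -6            4     -24
6  Lagos   12           22      48
take 2 rows with largest low_x4:
    city  low  low_plus_10  low_x4
6  Lagos   12           22      48
0  Lagos   -6            4     -24
Reading off the mean of column 'low_x4', we get 12.0.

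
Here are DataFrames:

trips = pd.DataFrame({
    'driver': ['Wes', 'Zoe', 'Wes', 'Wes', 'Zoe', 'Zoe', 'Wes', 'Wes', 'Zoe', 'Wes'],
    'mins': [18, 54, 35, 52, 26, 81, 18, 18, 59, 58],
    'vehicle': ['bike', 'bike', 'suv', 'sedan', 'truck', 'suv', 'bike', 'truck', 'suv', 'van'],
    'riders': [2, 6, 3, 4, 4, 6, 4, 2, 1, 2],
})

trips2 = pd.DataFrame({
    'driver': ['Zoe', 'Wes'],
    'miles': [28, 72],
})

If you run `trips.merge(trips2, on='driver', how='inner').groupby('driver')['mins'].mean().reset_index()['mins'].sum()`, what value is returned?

merge on 'driver' (how='inner') → 10 rows:
  driver  mins vehicle  riders  miles
0    Wes    18    bike       2     72
1    Zoe    54    bike       6     28
2    Wes    35     suv       3     72
3    Wes    52   sedan       4     72
4    Zoe    26   truck       4     28
5    Zoe    81     suv       6     28
6    Wes    18    bike       4     72
7    Wes    18   truck       2     72
8    Zoe    59     suv       1     28
9    Wes    58     van       2     72
group by driver, mean of mins:
driver
Wes    33.166667
Zoe    55.000000
Name: mins, dtype: float64
reset_index():
  driver       mins
0    Wes  33.166667
1    Zoe  55.000000

88.1666666667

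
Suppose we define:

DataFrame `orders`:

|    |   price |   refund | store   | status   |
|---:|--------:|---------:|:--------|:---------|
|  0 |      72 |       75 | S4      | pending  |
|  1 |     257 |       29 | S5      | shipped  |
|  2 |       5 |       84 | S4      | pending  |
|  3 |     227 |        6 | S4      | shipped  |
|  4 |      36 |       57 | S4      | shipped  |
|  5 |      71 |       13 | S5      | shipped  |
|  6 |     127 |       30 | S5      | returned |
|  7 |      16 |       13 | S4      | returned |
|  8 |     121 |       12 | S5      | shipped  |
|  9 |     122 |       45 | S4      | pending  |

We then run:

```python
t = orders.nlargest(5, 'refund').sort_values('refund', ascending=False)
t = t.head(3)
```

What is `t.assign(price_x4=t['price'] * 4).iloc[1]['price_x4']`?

288

take 5 rows with largest refund:
   price  refund store    status
2      5      84    S4   pending
0     72      75    S4   pending
4     36      57    S4   shipped
9    122      45    S4   pending
6    127      30    S5  returned
sort by refund descending:
   price  refund store    status
2      5      84    S4   pending
0     72      75    S4   pending
4     36      57    S4   shipped
9    122      45    S4   pending
6    127      30    S5  returned
take first 3 rows:
   price  refund store   status
2      5      84    S4  pending
0     72      75    S4  pending
4     36      57    S4  shipped
add column price_x4 = t['price'] * 4:
   price  refund store   status  price_x4
2      5      84    S4  pending        20
0     72      75    S4  pending       288
4     36      57    S4  shipped       144
value at position 1, column 'price_x4' → 288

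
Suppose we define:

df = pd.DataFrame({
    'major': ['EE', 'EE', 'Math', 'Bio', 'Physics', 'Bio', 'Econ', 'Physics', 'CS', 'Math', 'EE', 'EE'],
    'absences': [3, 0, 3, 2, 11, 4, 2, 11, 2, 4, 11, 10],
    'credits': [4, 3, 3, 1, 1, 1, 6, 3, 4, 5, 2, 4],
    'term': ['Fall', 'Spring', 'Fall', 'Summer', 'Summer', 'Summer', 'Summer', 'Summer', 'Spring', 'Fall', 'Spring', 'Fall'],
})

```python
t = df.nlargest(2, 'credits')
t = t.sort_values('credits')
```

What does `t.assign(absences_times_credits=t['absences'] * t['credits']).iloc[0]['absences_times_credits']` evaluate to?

take 2 rows with largest credits:
  major  absences  credits    term
6  Econ         2        6  Summer
9  Math         4        5    Fall
sort by credits:
  major  absences  credits    term
9  Math         4        5    Fall
6  Econ         2        6  Summer
add column absences_times_credits = t['absences'] * t['credits']:
  major  absences  credits    term  absences_times_credits
9  Math         4        5    Fall                      20
6  Econ         2        6  Summer                      12

20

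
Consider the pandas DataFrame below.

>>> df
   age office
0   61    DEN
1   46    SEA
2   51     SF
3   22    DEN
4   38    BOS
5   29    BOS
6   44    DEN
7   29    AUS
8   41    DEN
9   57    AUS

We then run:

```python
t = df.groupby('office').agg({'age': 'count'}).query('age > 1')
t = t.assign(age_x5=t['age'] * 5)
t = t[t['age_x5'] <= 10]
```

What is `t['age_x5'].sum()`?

20

group by office, count of age:
        age
office     
AUS       2
BOS       2
DEN       4
SEA       1
SF        1
filter rows where age > 1:
        age
office     
AUS       2
BOS       2
DEN       4
add column age_x5 = t['age'] * 5:
        age  age_x5
office             
AUS       2      10
BOS       2      10
DEN       4      20
filter rows where age_x5 <= 10:
        age  age_x5
office             
AUS       2      10
BOS       2      10
Hence 20.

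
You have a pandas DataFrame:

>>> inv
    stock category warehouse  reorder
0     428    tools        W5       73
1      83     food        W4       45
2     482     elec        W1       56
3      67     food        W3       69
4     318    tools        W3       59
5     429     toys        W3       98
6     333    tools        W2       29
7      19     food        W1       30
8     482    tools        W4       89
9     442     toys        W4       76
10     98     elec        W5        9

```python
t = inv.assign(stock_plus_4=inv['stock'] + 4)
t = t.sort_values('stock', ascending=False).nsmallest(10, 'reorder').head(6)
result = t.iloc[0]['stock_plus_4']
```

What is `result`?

102

add column stock_plus_4 = inv['stock'] + 4:
    stock category warehouse  reorder  stock_plus_4
0     428    tools        W5       73           432
1      83     food        W4       45            87
2     482     elec        W1       56           486
3      67     food        W3       69            71
4     318    tools        W3       59           322
5     429     toys        W3       98           433
6     333    tools        W2       29           337
7      19     food        W1       30            23
8     482    tools        W4       89           486
9     442     toys        W4       76           446
10     98     elec        W5        9           102
sort by stock descending:
    stock category warehouse  reorder  stock_plus_4
2     482     elec        W1       56           486
8     482    tools        W4       89           486
9     442     toys        W4       76           446
5     429     toys        W3       98           433
0     428    tools        W5       73           432
6     333    tools        W2       29           337
4     318    tools        W3       59           322
10     98     elec        W5        9           102
1      83     food        W4       45            87
3      67     food        W3       69            71
7      19     food        W1       30            23
take 10 rows with smallest reorder:
    stock category warehouse  reorder  stock_plus_4
10     98     elec        W5        9           102
6     333    tools        W2       29           337
7      19     food        W1       30            23
1      83     food        W4       45            87
2     482     elec        W1       56           486
4     318    tools        W3       59           322
3      67     food        W3       69            71
0     428    tools        W5       73           432
9     442     toys        W4       76           446
8     482    tools        W4       89           486
take first 6 rows:
    stock category warehouse  reorder  stock_plus_4
10     98     elec        W5        9           102
6     333    tools        W2       29           337
7      19     food        W1       30            23
1      83     food        W4       45            87
2     482     elec        W1       56           486
4     318    tools        W3       59           322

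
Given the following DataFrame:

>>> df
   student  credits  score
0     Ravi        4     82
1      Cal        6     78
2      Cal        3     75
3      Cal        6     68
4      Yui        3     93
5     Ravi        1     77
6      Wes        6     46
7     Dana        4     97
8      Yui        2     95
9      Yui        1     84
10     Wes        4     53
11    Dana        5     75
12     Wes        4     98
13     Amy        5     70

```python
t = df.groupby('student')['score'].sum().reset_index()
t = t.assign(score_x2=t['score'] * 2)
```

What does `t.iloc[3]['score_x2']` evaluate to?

318

group by student, sum of score:
student
Amy      70
Cal     221
Dana    172
Ravi    159
Wes     197
Yui     272
Name: score, dtype: int64
reset_index():
  student  score
0     Amy     70
1     Cal    221
2    Dana    172
3    Ravi    159
4     Wes    197
5     Yui    272
add column score_x2 = t['score'] * 2:
  student  score  score_x2
0     Amy     70       140
1     Cal    221       442
2    Dana    172       344
3    Ravi    159       318
4     Wes    197       394
5     Yui    272       544
The value at position 3, column 'score_x2' is 318.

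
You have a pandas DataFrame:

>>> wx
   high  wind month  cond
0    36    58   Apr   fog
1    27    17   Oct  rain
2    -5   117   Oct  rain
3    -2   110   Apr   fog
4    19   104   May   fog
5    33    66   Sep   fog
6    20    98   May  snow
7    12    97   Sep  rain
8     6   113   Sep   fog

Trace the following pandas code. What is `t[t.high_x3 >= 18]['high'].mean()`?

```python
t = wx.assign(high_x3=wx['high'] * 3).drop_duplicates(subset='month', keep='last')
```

13.0

add column high_x3 = wx['high'] * 3:
   high  wind month  cond  high_x3
0    36    58   Apr   fog      108
1    27    17   Oct  rain       81
2    -5   117   Oct  rain      -15
3    -2   110   Apr   fog       -6
4    19   104   May   fog       57
5    33    66   Sep   fog       99
6    20    98   May  snow       60
7    12    97   Sep  rain       36
8     6   113   Sep   fog       18
drop duplicate month (keep=last):
   high  wind month  cond  high_x3
2    -5   117   Oct  rain      -15
3    -2   110   Apr   fog       -6
6    20    98   May  snow       60
8     6   113   Sep   fog       18
filter rows where high_x3 >= 18:
   high  wind month  cond  high_x3
6    20    98   May  snow       60
8     6   113   Sep   fog       18
Taking the mean of column 'high' gives 13.0.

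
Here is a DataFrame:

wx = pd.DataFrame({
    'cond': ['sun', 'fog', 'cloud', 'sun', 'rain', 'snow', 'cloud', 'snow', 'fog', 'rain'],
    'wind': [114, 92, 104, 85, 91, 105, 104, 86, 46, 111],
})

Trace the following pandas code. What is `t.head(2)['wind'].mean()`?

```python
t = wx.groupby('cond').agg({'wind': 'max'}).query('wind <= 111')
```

98.0

group by cond, max of wind:
       wind
cond       
cloud   104
fog      92
rain    111
snow    105
sun     114
filter rows where wind <= 111:
       wind
cond       
cloud   104
fog      92
rain    111
snow    105
take first 2 rows:
       wind
cond       
cloud   104
fog      92
So mean() = 98.0.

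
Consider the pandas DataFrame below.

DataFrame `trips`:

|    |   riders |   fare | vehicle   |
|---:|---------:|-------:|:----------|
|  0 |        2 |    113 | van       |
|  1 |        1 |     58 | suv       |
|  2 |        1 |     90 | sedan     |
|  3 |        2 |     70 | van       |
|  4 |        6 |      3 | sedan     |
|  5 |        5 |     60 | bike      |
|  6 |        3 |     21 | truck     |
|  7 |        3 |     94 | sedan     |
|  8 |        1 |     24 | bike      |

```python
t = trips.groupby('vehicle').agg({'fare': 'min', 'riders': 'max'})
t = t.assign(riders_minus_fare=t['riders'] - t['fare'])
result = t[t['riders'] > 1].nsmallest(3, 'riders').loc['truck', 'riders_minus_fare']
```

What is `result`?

group by vehicle: min(fare), max(riders):
         fare  riders
vehicle              
bike       24       5
sedan       3       6
suv        58       1
truck      21       3
van        70       2
add column riders_minus_fare = t['riders'] - t['fare']:
         fare  riders  riders_minus_fare
vehicle                                 
bike       24       5                -19
sedan       3       6                  3
suv        58       1                -57
truck      21       3                -18
van        70       2                -68
filter rows where riders > 1:
         fare  riders  riders_minus_fare
vehicle                                 
bike       24       5                -19
sedan       3       6                  3
truck      21       3                -18
van        70       2                -68
take 3 rows with smallest riders:
         fare  riders  riders_minus_fare
vehicle                                 
van        70       2                -68
truck      21       3                -18
bike       24       5                -19
So loc['truck', 'riders_minus_fare'] = -18.

-18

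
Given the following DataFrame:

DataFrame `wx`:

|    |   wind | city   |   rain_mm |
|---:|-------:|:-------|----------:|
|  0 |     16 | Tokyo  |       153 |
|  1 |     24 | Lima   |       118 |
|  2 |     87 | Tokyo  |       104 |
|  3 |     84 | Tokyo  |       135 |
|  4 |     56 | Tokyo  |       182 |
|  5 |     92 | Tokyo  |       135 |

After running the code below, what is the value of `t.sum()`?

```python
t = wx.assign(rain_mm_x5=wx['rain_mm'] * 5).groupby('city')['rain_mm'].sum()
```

827

add column rain_mm_x5 = wx['rain_mm'] * 5:
   wind   city  rain_mm  rain_mm_x5
0    16  Tokyo      153         765
1    24   Lima      118         590
2    87  Tokyo      104         520
3    84  Tokyo      135         675
4    56  Tokyo      182         910
5    92  Tokyo      135         675
group by city, sum of rain_mm:
city
Lima     118
Tokyo    709
Name: rain_mm, dtype: int64
So sum() = 827.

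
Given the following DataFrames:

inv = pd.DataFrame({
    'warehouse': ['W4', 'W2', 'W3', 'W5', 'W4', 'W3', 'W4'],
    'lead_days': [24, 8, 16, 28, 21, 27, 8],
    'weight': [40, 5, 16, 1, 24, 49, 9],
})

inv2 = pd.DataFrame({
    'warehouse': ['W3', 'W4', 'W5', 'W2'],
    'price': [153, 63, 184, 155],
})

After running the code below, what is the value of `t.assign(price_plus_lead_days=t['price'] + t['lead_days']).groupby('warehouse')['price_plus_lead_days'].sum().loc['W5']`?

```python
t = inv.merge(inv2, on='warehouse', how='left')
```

merge on 'warehouse' (how='left') → 7 rows:
  warehouse  lead_days  weight  price
0        W4         24      40     63
1        W2          8       5    155
2        W3         16      16    153
3        W5         28       1    184
4        W4         21      24     63
5        W3         27      49    153
6        W4          8       9     63
add column price_plus_lead_days = t['price'] + t['lead_days']:
  warehouse  lead_days  weight  price  price_plus_lead_days
0        W4         24      40     63                    87
1        W2          8       5    155                   163
2        W3         16      16    153                   169
3        W5         28       1    184                   212
4        W4         21      24     63                    84
5        W3         27      49    153                   180
6        W4          8       9     63                    71
group by warehouse, sum of price_plus_lead_days:
warehouse
W2    163
W3    349
W4    242
W5    212
Name: price_plus_lead_days, dtype: int64
Taking the value at index 'W5' gives 212.

212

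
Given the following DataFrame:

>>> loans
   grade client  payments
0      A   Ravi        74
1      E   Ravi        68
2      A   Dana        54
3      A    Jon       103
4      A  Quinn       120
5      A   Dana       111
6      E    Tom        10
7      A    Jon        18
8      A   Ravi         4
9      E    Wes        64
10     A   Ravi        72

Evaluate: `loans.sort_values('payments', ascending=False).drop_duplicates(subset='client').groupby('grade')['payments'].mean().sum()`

139.0

sort by payments descending:
   grade client  payments
4      A  Quinn       120
5      A   Dana       111
3      A    Jon       103
0      A   Ravi        74
10     A   Ravi        72
1      E   Ravi        68
9      E    Wes        64
2      A   Dana        54
7      A    Jon        18
6      E    Tom        10
8      A   Ravi         4
drop duplicate client (keep=first):
  grade client  payments
4     A  Quinn       120
5     A   Dana       111
3     A    Jon       103
0     A   Ravi        74
9     E    Wes        64
6     E    Tom        10
group by grade, mean of payments:
grade
A    102.0
E     37.0
Name: payments, dtype: float64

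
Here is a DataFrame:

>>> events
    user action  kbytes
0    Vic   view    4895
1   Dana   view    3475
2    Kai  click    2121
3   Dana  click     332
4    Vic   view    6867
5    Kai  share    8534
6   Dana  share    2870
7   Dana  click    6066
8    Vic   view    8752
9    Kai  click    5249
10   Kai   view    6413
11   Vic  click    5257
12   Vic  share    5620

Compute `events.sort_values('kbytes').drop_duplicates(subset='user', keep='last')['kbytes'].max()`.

8752

sort by kbytes:
    user action  kbytes
3   Dana  click     332
2    Kai  click    2121
6   Dana  share    2870
1   Dana   view    3475
0    Vic   view    4895
9    Kai  click    5249
11   Vic  click    5257
12   Vic  share    5620
7   Dana  click    6066
10   Kai   view    6413
4    Vic   view    6867
5    Kai  share    8534
8    Vic   view    8752
drop duplicate user (keep=last):
   user action  kbytes
7  Dana  click    6066
5   Kai  share    8534
8   Vic   view    8752
Then the max of column 'kbytes': 8752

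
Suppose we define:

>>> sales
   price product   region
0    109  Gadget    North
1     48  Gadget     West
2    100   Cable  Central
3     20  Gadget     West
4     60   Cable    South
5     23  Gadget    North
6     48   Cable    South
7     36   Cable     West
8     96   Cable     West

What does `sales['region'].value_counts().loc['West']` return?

4

value_counts of region:
region
West       4
North      2
South      2
Central    1
Name: count, dtype: int64
Finally, value at index 'West' = 4.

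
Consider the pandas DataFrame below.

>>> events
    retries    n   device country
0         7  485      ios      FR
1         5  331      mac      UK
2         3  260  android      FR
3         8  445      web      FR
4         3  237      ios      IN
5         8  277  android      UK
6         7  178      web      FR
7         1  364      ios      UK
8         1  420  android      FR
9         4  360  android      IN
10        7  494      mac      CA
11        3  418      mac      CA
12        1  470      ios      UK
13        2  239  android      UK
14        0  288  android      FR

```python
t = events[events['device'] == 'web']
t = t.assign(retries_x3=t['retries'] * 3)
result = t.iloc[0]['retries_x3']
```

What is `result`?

24

filter rows where device == 'web':
   retries    n device country
3        8  445    web      FR
6        7  178    web      FR
add column retries_x3 = t['retries'] * 3:
   retries    n device country  retries_x3
3        8  445    web      FR          24
6        7  178    web      FR          21
Finally, value at position 0, column 'retries_x3' = 24.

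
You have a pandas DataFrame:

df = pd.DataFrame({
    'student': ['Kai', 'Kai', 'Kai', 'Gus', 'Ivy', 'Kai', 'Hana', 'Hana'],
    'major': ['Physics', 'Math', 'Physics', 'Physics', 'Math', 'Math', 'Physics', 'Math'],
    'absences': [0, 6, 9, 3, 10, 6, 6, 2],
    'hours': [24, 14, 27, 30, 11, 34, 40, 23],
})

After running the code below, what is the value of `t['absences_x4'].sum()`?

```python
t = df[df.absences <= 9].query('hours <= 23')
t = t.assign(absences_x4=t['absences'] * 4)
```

32

filter rows where absences <= 9:
  student    major  absences  hours
0     Kai  Physics         0     24
1     Kai     Math         6     14
2     Kai  Physics         9     27
3     Gus  Physics         3     30
5     Kai     Math         6     34
6    Hana  Physics         6     40
7    Hana     Math         2     23
filter rows where hours <= 23:
  student major  absences  hours
1     Kai  Math         6     14
7    Hana  Math         2     23
add column absences_x4 = t['absences'] * 4:
  student major  absences  hours  absences_x4
1     Kai  Math         6     14           24
7    Hana  Math         2     23            8
The sum of column 'absences_x4' is 32.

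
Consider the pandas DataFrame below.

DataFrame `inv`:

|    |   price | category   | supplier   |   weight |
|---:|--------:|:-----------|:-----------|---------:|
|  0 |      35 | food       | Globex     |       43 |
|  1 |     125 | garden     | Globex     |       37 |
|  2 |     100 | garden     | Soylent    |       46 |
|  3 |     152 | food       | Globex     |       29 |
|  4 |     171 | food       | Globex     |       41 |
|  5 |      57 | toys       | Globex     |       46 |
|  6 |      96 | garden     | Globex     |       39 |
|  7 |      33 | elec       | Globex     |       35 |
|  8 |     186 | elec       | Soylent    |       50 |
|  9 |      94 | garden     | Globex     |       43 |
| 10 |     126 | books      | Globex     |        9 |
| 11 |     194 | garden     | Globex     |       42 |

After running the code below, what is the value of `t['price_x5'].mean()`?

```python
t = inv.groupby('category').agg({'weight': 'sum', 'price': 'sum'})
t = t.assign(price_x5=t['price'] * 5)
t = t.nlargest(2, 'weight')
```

group by category: sum(weight), sum(price):
          weight  price
category               
books          9    126
elec          85    219
food         113    358
garden       207    609
toys          46     57
add column price_x5 = t['price'] * 5:
          weight  price  price_x5
category                         
books          9    126       630
elec          85    219      1095
food         113    358      1790
garden       207    609      3045
toys          46     57       285
take 2 rows with largest weight:
          weight  price  price_x5
category                         
garden       207    609      3045
food         113    358      1790
The mean of column 'price_x5' is 2417.5.

2417.5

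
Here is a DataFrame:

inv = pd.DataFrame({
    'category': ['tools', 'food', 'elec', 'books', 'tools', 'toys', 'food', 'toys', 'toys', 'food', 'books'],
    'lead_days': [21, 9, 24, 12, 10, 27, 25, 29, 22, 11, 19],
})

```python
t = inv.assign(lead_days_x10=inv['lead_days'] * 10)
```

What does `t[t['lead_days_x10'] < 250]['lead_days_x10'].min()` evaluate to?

add column lead_days_x10 = inv['lead_days'] * 10:
   category  lead_days  lead_days_x10
0     tools         21            210
1      food          9             90
2      elec         24            240
3     books         12            120
4     tools         10            100
5      toys         27            270
6      food         25            250
7      toys         29            290
8      toys         22            220
9      food         11            110
10    books         19            190
filter rows where lead_days_x10 < 250:
   category  lead_days  lead_days_x10
0     tools         21            210
1      food          9             90
2      elec         24            240
3     books         12            120
4     tools         10            100
8      toys         22            220
9      food         11            110
10    books         19            190
Hence 90.

90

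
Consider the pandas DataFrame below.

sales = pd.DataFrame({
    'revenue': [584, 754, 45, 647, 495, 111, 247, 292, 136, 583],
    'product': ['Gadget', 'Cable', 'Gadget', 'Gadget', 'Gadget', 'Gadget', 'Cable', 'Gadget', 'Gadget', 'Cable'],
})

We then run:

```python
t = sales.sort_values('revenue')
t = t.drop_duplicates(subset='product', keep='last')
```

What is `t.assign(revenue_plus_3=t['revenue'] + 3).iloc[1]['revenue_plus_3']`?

757

sort by revenue:
   revenue product
2       45  Gadget
5      111  Gadget
8      136  Gadget
6      247   Cable
7      292  Gadget
4      495  Gadget
9      583   Cable
0      584  Gadget
3      647  Gadget
1      754   Cable
drop duplicate product (keep=last):
   revenue product
3      647  Gadget
1      754   Cable
add column revenue_plus_3 = t['revenue'] + 3:
   revenue product  revenue_plus_3
3      647  Gadget             650
1      754   Cable             757
Hence 757.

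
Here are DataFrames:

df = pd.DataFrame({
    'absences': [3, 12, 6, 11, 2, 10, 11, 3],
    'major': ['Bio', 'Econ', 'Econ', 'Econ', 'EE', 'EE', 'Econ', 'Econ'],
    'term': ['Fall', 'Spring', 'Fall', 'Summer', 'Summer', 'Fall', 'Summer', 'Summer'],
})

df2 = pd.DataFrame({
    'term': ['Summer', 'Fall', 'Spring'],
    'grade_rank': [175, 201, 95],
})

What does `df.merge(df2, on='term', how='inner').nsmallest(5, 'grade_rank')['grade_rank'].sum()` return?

merge on 'term' (how='inner') → 8 rows:
   absences major    term  grade_rank
0         3   Bio    Fall         201
1        12  Econ  Spring          95
2         6  Econ    Fall         201
3        11  Econ  Summer         175
4         2    EE  Summer         175
5        10    EE    Fall         201
6        11  Econ  Summer         175
7         3  Econ  Summer         175
take 5 rows with smallest grade_rank:
   absences major    term  grade_rank
1        12  Econ  Spring          95
3        11  Econ  Summer         175
4         2    EE  Summer         175
6        11  Econ  Summer         175
7         3  Econ  Summer         175

795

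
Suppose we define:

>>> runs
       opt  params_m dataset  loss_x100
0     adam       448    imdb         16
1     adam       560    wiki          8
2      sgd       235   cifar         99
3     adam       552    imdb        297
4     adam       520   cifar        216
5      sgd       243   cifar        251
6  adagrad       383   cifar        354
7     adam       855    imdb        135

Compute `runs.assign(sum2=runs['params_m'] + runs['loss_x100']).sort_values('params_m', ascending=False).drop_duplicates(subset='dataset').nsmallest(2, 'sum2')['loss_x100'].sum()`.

224

add column sum2 = runs['params_m'] + runs['loss_x100']:
       opt  params_m dataset  loss_x100  sum2
0     adam       448    imdb         16   464
1     adam       560    wiki          8   568
2      sgd       235   cifar         99   334
3     adam       552    imdb        297   849
4     adam       520   cifar        216   736
5      sgd       243   cifar        251   494
6  adagrad       383   cifar        354   737
7     adam       855    imdb        135   990
sort by params_m descending:
       opt  params_m dataset  loss_x100  sum2
7     adam       855    imdb        135   990
1     adam       560    wiki          8   568
3     adam       552    imdb        297   849
4     adam       520   cifar        216   736
0     adam       448    imdb         16   464
6  adagrad       383   cifar        354   737
5      sgd       243   cifar        251   494
2      sgd       235   cifar         99   334
drop duplicate dataset (keep=first):
    opt  params_m dataset  loss_x100  sum2
7  adam       855    imdb        135   990
1  adam       560    wiki          8   568
4  adam       520   cifar        216   736
take 2 rows with smallest sum2:
    opt  params_m dataset  loss_x100  sum2
1  adam       560    wiki          8   568
4  adam       520   cifar        216   736
Hence 224.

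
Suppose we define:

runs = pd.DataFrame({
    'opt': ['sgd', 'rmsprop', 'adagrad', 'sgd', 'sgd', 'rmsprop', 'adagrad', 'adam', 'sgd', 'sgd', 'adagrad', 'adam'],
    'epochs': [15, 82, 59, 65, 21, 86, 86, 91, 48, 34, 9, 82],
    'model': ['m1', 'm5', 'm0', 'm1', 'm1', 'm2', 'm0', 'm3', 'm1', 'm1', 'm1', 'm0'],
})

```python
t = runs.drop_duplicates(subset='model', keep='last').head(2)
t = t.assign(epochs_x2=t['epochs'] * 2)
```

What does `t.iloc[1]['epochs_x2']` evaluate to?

172

drop duplicate model (keep=last):
        opt  epochs model
1   rmsprop      82    m5
5   rmsprop      86    m2
7      adam      91    m3
10  adagrad       9    m1
11     adam      82    m0
take first 2 rows:
       opt  epochs model
1  rmsprop      82    m5
5  rmsprop      86    m2
add column epochs_x2 = t['epochs'] * 2:
       opt  epochs model  epochs_x2
1  rmsprop      82    m5        164
5  rmsprop      86    m2        172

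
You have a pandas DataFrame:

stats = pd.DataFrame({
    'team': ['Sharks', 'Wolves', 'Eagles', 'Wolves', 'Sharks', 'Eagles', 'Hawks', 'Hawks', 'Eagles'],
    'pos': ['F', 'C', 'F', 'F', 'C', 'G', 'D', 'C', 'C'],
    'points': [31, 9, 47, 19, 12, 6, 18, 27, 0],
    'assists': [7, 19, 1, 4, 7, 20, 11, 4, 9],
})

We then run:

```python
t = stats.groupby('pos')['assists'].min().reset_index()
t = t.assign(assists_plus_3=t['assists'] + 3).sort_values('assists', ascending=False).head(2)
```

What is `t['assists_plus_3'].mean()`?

group by pos, min of assists:
pos
C     4
D    11
F     1
G    20
Name: assists, dtype: int64
reset_index():
  pos  assists
0   C        4
1   D       11
2   F        1
3   G       20
add column assists_plus_3 = t['assists'] + 3:
  pos  assists  assists_plus_3
0   C        4               7
1   D       11              14
2   F        1               4
3   G       20              23
sort by assists descending:
  pos  assists  assists_plus_3
3   G       20              23
1   D       11              14
0   C        4               7
2   F        1               4
take first 2 rows:
  pos  assists  assists_plus_3
3   G       20              23
1   D       11              14
mean of column 'assists_plus_3' → 18.5

18.5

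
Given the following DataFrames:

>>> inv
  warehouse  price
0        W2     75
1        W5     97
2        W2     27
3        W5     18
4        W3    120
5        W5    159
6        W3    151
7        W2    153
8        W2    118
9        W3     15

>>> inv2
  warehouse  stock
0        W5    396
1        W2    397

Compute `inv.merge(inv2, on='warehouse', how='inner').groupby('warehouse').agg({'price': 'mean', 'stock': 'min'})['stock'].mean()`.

396.5

merge on 'warehouse' (how='inner') → 7 rows:
  warehouse  price  stock
0        W2     75    397
1        W5     97    396
2        W2     27    397
3        W5     18    396
4        W5    159    396
5        W2    153    397
6        W2    118    397
group by warehouse: mean(price), min(stock):
               price  stock
warehouse                  
W2         93.250000    397
W5         91.333333    396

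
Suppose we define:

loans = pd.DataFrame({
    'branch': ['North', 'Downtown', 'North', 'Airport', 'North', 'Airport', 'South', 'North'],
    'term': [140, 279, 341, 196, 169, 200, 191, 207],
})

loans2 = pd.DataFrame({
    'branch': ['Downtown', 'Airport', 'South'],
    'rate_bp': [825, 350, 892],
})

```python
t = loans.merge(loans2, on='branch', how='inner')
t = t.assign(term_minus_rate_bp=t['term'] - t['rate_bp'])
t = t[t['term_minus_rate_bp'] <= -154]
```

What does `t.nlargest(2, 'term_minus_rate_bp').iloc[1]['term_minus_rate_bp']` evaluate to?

-546

merge on 'branch' (how='inner') → 4 rows:
     branch  term  rate_bp
0  Downtown   279      825
1   Airport   196      350
2   Airport   200      350
3     South   191      892
add column term_minus_rate_bp = t['term'] - t['rate_bp']:
     branch  term  rate_bp  term_minus_rate_bp
0  Downtown   279      825                -546
1   Airport   196      350                -154
2   Airport   200      350                -150
3     South   191      892                -701
filter rows where term_minus_rate_bp <= -154:
     branch  term  rate_bp  term_minus_rate_bp
0  Downtown   279      825                -546
1   Airport   196      350                -154
3     South   191      892                -701
take 2 rows with largest term_minus_rate_bp:
     branch  term  rate_bp  term_minus_rate_bp
1   Airport   196      350                -154
0  Downtown   279      825                -546
Hence -546.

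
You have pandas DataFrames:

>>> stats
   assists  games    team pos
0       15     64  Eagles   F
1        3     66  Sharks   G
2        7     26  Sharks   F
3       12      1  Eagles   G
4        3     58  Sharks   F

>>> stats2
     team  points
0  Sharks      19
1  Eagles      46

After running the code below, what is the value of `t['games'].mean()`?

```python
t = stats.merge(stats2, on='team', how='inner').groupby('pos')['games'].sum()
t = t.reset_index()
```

107.5

merge on 'team' (how='inner') → 5 rows:
   assists  games    team pos  points
0       15     64  Eagles   F      46
1        3     66  Sharks   G      19
2        7     26  Sharks   F      19
3       12      1  Eagles   G      46
4        3     58  Sharks   F      19
group by pos, sum of games:
pos
F    148
G     67
Name: games, dtype: int64
reset_index():
  pos  games
0   F    148
1   G     67
mean of column 'games' → 107.5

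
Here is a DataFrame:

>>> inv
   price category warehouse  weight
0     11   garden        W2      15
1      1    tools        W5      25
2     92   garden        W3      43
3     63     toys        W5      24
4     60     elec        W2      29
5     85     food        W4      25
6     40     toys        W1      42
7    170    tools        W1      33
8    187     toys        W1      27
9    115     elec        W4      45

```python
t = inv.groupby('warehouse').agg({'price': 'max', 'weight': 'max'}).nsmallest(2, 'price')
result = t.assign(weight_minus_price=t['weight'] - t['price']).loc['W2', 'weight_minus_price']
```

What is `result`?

-31

group by warehouse: max(price), max(weight):
           price  weight
warehouse               
W1           187      42
W2            60      29
W3            92      43
W4           115      45
W5            63      25
take 2 rows with smallest price:
           price  weight
warehouse               
W2            60      29
W5            63      25
add column weight_minus_price = t['weight'] - t['price']:
           price  weight  weight_minus_price
warehouse                                   
W2            60      29                 -31
W5            63      25                 -38
Finally, value at row 'W2', column 'weight_minus_price' = -31.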